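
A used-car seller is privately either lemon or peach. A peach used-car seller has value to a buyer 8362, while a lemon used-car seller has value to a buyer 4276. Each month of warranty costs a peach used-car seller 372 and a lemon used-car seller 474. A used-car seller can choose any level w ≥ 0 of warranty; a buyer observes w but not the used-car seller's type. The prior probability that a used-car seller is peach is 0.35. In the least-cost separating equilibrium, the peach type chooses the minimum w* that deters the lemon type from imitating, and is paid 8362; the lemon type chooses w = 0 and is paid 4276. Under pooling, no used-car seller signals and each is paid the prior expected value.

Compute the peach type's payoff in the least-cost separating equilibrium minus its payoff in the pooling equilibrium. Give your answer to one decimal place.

-550.8

Least-cost separating signal: w* solves 4276 = 8362 − 474·w*, so w* = (8362 − 4276)/474 ≈ 8.6203.
Peach type's separating payoff: 8362 − 372 × w* = 8362 − 372 × (8362 − 4276)/474 = 8362 − 1519992/474 ≈ 5155.266.
Pooling payoff: 0.35 × 8362 + 0.65 × 4276 = 5706.1.
Difference: 5155.266 − 5706.1 = -550.834, i.e. -550.8 to one decimal place.
The peach type would prefer the pooling outcome.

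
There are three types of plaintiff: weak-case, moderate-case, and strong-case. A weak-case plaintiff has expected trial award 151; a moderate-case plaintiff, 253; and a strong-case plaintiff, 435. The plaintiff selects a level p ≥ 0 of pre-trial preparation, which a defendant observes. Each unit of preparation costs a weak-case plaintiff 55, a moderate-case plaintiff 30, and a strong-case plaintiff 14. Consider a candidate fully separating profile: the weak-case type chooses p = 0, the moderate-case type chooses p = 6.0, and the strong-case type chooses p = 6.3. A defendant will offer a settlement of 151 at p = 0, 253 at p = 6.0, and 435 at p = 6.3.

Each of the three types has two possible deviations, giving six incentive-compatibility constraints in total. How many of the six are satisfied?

Strong-case (own payoff 435 − 14×6.3 = 346.8): to p=0 gives 151 → no gain ✓; to p=6.0 gives 253 − 14×6.0 = 169 → no gain ✓.
Moderate-case (own payoff 253 − 30×6.0 = 73): to p=0 gives 151 → profitable ✗; to p=6.3 gives 435 − 30×6.3 = 246 → profitable ✗.
Weak-case (own payoff 151): to p=6.0 gives 253 − 55×6.0 = -77 → no gain ✓; to p=6.3 gives 435 − 55×6.3 = 88.5 → no gain ✓.
4 of the 6 constraints hold; not an equilibrium.

4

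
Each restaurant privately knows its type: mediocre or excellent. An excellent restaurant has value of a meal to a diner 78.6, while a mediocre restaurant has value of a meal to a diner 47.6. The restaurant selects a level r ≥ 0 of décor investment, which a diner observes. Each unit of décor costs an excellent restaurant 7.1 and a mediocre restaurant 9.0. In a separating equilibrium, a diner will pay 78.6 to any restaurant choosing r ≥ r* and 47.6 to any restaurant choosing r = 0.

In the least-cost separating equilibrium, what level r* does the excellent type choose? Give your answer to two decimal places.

3.44

A mediocre restaurant choosing r = 0 receives 47.6.
Imitating at r* instead would pay 78.6 at cost 9.0·r*, netting 78.6 − 9.0·r*.
Indifference: 47.6 = 78.6 − 9.0·r*, so r* = (78.6 − 47.6) / 9.0 ≈ 3.44.
At r* the mediocre type's incentive constraint just binds; the excellent type strictly prefers r* since its per-unit cost is lower.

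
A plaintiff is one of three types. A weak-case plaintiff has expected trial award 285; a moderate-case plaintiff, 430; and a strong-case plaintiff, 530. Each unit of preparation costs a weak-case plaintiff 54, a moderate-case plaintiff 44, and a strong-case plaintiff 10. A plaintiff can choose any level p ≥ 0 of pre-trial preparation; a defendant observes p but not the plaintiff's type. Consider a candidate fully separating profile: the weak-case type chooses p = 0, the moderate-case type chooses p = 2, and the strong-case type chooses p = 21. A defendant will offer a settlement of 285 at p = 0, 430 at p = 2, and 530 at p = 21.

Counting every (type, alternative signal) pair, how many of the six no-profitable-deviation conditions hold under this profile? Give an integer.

Weak-case (own payoff 285): to p=2 gives 430 − 54×2 = 322 → profitable ✗; to p=21 gives 530 − 54×21 = -604 → no gain ✓.
Moderate-case (own payoff 430 − 44×2 = 342): to p=0 gives 285 → no gain ✓; to p=21 gives 530 − 44×21 = -394 → no gain ✓.
Strong-case (own payoff 530 − 10×21 = 320): to p=0 gives 285 → no gain ✓; to p=2 gives 430 − 10×2 = 410 → profitable ✗.
4 of the 6 constraints hold; not an equilibrium.

4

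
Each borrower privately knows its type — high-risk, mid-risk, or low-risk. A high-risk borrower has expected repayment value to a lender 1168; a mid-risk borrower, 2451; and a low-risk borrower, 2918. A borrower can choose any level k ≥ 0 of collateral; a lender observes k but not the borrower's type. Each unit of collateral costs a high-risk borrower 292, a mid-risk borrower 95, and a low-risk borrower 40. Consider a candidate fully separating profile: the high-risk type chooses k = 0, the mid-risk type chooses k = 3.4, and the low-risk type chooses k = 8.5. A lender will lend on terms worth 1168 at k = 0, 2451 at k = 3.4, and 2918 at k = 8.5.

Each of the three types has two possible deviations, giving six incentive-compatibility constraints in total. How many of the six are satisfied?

5

Mid-risk (own payoff 2451 − 95×3.4 = 2128): to k=0 gives 1168 → no gain ✓; to k=8.5 gives 2918 − 95×8.5 = 2110.5 → no gain ✓.
High-risk (own payoff 1168): to k=3.4 gives 2451 − 292×3.4 = 1458.2 → profitable ✗; to k=8.5 gives 2918 − 292×8.5 = 436 → no gain ✓.
Low-risk (own payoff 2918 − 40×8.5 = 2578): to k=0 gives 1168 → no gain ✓; to k=3.4 gives 2451 − 40×3.4 = 2315 → no gain ✓.
5 of the 6 constraints hold; not an equilibrium.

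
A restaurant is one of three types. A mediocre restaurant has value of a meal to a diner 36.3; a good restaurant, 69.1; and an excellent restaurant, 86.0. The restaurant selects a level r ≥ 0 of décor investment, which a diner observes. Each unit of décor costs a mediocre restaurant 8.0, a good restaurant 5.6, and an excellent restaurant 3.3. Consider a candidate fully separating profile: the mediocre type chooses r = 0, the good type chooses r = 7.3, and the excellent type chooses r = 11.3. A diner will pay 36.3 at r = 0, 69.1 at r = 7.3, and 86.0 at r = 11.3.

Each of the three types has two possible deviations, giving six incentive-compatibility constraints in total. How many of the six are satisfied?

5

Excellent (own payoff 86.0 − 3.3×11.3 = 48.71): to r=0 gives 36.3 → no gain ✓; to r=7.3 gives 69.1 − 3.3×7.3 = 45.01 → no gain ✓.
Mediocre (own payoff 36.3): to r=7.3 gives 69.1 − 8.0×7.3 = 10.7 → no gain ✓; to r=11.3 gives 86.0 − 8.0×11.3 = -4.4 → no gain ✓.
Good (own payoff 69.1 − 5.6×7.3 = 28.22): to r=0 gives 36.3 → profitable ✗; to r=11.3 gives 86.0 − 5.6×11.3 = 22.72 → no gain ✓.
5 of the 6 constraints hold; not an equilibrium.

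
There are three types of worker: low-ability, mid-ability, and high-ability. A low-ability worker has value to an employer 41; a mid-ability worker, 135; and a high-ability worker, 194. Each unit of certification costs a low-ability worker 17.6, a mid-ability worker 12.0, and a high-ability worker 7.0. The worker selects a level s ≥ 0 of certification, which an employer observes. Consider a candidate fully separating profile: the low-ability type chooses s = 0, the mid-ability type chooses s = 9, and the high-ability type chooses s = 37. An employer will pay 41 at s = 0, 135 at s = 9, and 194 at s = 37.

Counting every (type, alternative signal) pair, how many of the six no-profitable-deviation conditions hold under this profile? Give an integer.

High-ability (own payoff 194 − 7.0×37 = -65): to s=0 gives 41 → profitable ✗; to s=9 gives 135 − 7.0×9 = 72 → profitable ✗.
Low-ability (own payoff 41): to s=9 gives 135 − 17.6×9 = -23.4 → no gain ✓; to s=37 gives 194 − 17.6×37 = -457.2 → no gain ✓.
Mid-ability (own payoff 135 − 12.0×9 = 27): to s=0 gives 41 → profitable ✗; to s=37 gives 194 − 12.0×37 = -250 → no gain ✓.
3 of the 6 constraints hold; not an equilibrium.

3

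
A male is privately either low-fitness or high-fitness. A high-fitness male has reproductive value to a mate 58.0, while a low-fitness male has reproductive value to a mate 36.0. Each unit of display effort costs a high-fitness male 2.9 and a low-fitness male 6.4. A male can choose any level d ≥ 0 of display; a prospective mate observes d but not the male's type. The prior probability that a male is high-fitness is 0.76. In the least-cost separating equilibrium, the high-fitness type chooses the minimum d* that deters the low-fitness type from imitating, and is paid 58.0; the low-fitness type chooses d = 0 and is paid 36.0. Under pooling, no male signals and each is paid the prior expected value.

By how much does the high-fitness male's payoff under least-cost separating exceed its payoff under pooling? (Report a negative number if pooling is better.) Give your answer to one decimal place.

-4.7

Least-cost separating signal: d* solves 36.0 = 58.0 − 6.4·d*, so d* = (58.0 − 36.0)/6.4 = 3.4375.
High-fitness type's separating payoff: 58.0 − 2.9 × d* = 58.0 − 2.9 × (58.0 − 36.0)/6.4 = 58.0 − 63.8/6.4 ≈ 48.031.
Pooling payoff: 0.76 × 58.0 + 0.24 × 36.0 = 52.72.
Difference: 48.031 − 52.72 = -4.689, i.e. -4.7 to one decimal place.
The high-fitness type would prefer the pooling outcome.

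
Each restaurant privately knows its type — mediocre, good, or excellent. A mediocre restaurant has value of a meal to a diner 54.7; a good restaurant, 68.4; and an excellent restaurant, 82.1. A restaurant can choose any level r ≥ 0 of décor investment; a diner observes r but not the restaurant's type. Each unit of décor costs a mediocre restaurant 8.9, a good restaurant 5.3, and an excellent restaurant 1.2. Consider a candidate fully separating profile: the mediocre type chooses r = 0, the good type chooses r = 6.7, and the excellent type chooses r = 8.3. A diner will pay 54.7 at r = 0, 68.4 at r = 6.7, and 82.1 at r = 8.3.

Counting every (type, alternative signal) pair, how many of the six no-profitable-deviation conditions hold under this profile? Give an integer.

4

Mediocre (own payoff 54.7): to r=6.7 gives 68.4 − 8.9×6.7 = 8.77 → no gain ✓; to r=8.3 gives 82.1 − 8.9×8.3 = 8.23 → no gain ✓.
Excellent (own payoff 82.1 − 1.2×8.3 = 72.14): to r=0 gives 54.7 → no gain ✓; to r=6.7 gives 68.4 − 1.2×6.7 = 60.36 → no gain ✓.
Good (own payoff 68.4 − 5.3×6.7 = 32.89): to r=0 gives 54.7 → profitable ✗; to r=8.3 gives 82.1 − 5.3×8.3 = 38.11 → profitable ✗.
4 of the 6 constraints hold; not an equilibrium.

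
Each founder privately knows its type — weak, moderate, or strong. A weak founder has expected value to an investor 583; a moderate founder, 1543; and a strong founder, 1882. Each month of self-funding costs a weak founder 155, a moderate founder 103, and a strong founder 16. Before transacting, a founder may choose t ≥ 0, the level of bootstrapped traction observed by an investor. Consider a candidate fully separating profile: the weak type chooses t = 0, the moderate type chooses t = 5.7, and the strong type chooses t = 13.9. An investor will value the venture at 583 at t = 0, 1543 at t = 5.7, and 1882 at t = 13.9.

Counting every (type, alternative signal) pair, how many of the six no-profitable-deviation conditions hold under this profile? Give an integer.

5

Weak (own payoff 583): to t=5.7 gives 1543 − 155×5.7 = 659.5 → profitable ✗; to t=13.9 gives 1882 − 155×13.9 = -272.5 → no gain ✓.
Strong (own payoff 1882 − 16×13.9 = 1659.6): to t=0 gives 583 → no gain ✓; to t=5.7 gives 1543 − 16×5.7 = 1451.8 → no gain ✓.
Moderate (own payoff 1543 − 103×5.7 = 955.9): to t=0 gives 583 → no gain ✓; to t=13.9 gives 1882 − 103×13.9 = 450.3 → no gain ✓.
5 of the 6 constraints hold; not an equilibrium.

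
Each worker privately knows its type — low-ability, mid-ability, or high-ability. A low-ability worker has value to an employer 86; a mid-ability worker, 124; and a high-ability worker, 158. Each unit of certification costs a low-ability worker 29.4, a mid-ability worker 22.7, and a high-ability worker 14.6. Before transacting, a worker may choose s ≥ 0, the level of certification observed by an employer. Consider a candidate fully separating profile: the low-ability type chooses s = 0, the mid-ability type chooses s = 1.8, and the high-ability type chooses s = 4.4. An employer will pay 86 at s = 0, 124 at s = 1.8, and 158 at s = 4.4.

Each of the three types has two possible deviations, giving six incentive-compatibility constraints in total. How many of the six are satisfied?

High-ability (own payoff 158 − 14.6×4.4 = 93.76): to s=0 gives 86 → no gain ✓; to s=1.8 gives 124 − 14.6×1.8 = 97.72 → profitable ✗.
Mid-ability (own payoff 124 − 22.7×1.8 = 83.14): to s=0 gives 86 → profitable ✗; to s=4.4 gives 158 − 22.7×4.4 = 58.12 → no gain ✓.
Low-ability (own payoff 86): to s=1.8 gives 124 − 29.4×1.8 = 71.08 → no gain ✓; to s=4.4 gives 158 − 29.4×4.4 = 28.64 → no gain ✓.
4 of the 6 constraints hold; not an equilibrium.

4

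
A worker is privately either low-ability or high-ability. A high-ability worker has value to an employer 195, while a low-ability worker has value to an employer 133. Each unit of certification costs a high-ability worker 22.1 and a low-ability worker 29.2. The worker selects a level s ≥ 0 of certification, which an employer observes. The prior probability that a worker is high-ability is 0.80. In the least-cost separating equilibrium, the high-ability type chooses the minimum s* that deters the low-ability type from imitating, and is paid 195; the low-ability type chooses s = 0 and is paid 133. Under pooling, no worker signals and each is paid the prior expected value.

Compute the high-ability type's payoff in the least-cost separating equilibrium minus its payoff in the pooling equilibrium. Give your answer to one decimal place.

Least-cost separating signal: s* solves 133 = 195 − 29.2·s*, so s* = (195 − 133)/29.2 ≈ 2.1233.
High-ability type's separating payoff: 195 − 22.1 × s* = 195 − 22.1 × (195 − 133)/29.2 = 195 − 1370.2/29.2 ≈ 148.075.
Pooling payoff: 0.80 × 195 + 0.20 × 133 = 182.6.
Difference: 148.075 − 182.6 = -34.525, i.e. -34.5 to one decimal place.
The high-ability type would prefer the pooling outcome.

-34.5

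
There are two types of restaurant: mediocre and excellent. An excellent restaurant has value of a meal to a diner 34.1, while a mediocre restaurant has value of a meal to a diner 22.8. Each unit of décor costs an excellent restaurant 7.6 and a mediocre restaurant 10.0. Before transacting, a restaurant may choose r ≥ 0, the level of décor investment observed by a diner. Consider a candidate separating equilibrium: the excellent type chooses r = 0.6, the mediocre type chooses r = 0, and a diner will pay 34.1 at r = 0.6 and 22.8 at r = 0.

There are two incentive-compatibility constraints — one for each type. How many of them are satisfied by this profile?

Excellent type: signal → 34.1 − 7.6 × 0.6 = 29.54; deviate to 0 → 22.8. IC holds (29.54 ≥ 22.8).
Mediocre type: stay at 0 → 22.8; mimic → 34.1 − 10.0 × 0.6 = 28.1. IC fails (22.8 < 28.1).
1 of 2 constraints hold, so this profile is not an equilibrium.

1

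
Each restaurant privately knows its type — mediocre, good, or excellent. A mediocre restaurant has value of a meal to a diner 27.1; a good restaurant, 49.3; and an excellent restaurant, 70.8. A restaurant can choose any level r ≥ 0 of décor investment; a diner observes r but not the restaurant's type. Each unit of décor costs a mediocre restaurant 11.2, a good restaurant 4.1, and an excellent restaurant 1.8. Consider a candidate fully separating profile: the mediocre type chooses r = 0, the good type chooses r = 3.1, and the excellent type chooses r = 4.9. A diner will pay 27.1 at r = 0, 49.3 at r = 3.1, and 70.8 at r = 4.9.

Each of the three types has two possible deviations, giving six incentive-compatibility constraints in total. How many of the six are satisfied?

Excellent (own payoff 70.8 − 1.8×4.9 = 61.98): to r=0 gives 27.1 → no gain ✓; to r=3.1 gives 49.3 − 1.8×3.1 = 43.72 → no gain ✓.
Mediocre (own payoff 27.1): to r=3.1 gives 49.3 − 11.2×3.1 = 14.58 → no gain ✓; to r=4.9 gives 70.8 − 11.2×4.9 = 15.92 → no gain ✓.
Good (own payoff 49.3 − 4.1×3.1 = 36.59): to r=0 gives 27.1 → no gain ✓; to r=4.9 gives 70.8 − 4.1×4.9 = 50.71 → profitable ✗.
5 of the 6 constraints hold; not an equilibrium.

5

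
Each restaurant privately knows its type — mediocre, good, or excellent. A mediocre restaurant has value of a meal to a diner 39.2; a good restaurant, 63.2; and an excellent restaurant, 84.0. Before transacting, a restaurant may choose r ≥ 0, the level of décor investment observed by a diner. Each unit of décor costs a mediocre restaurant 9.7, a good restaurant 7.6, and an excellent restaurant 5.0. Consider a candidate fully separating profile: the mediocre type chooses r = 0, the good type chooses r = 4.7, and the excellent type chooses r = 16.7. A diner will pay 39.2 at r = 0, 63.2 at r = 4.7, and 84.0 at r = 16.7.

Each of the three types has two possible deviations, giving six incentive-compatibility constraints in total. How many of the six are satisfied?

3

Mediocre (own payoff 39.2): to r=4.7 gives 63.2 − 9.7×4.7 = 17.61 → no gain ✓; to r=16.7 gives 84.0 − 9.7×16.7 = -77.99 → no gain ✓.
Good (own payoff 63.2 − 7.6×4.7 = 27.48): to r=0 gives 39.2 → profitable ✗; to r=16.7 gives 84.0 − 7.6×16.7 = -42.92 → no gain ✓.
Excellent (own payoff 84.0 − 5.0×16.7 = 0.5): to r=0 gives 39.2 → profitable ✗; to r=4.7 gives 63.2 − 5.0×4.7 = 39.7 → profitable ✗.
3 of the 6 constraints hold; not an equilibrium.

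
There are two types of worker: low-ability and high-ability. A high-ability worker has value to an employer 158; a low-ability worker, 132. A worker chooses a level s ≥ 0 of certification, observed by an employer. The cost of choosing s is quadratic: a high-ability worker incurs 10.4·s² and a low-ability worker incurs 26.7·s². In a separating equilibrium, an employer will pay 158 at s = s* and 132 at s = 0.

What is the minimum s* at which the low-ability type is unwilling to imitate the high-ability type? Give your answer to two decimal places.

0.99

The low-ability type at s = 0 receives 132; imitating at s* yields 158 − 26.7·s*².
Indifference: 132 = 158 − 26.7·s*², so s*² = (158 − 132) / 26.7 ≈ 0.9738.
s* = √0.9738 ≈ 0.99.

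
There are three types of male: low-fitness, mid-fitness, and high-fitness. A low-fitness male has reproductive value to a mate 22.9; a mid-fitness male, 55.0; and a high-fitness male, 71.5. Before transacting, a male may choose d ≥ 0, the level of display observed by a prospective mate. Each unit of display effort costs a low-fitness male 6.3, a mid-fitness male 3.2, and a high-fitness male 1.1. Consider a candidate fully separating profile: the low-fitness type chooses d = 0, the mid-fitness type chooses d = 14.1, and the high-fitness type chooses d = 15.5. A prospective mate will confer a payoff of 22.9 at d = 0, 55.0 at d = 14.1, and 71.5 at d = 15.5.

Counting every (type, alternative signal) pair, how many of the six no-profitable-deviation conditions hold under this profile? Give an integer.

4

Low-fitness (own payoff 22.9): to d=14.1 gives 55.0 − 6.3×14.1 = -33.83 → no gain ✓; to d=15.5 gives 71.5 − 6.3×15.5 = -26.15 → no gain ✓.
Mid-fitness (own payoff 55.0 − 3.2×14.1 = 9.88): to d=0 gives 22.9 → profitable ✗; to d=15.5 gives 71.5 − 3.2×15.5 = 21.9 → profitable ✗.
High-fitness (own payoff 71.5 − 1.1×15.5 = 54.45): to d=0 gives 22.9 → no gain ✓; to d=14.1 gives 55.0 − 1.1×14.1 = 39.49 → no gain ✓.
4 of the 6 constraints hold; not an equilibrium.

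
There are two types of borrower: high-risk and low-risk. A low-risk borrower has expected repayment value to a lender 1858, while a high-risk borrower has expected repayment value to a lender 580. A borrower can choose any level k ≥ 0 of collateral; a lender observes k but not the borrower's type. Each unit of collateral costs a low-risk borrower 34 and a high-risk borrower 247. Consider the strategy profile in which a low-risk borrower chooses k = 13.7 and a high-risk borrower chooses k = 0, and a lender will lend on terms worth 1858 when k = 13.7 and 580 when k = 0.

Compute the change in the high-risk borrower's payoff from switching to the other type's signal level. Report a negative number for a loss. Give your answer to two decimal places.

Playing k = 0 the high-risk borrower receives 580.
Deviating to k = 13.7 brings payment 1858 at cost 247 × 13.7 = 3383.9, netting -1525.9.
Gain from deviating: -1525.9 − 580 = -2105.90.
The gain is negative, so the high-risk type's incentive-compatibility constraint is satisfied.

-2105.90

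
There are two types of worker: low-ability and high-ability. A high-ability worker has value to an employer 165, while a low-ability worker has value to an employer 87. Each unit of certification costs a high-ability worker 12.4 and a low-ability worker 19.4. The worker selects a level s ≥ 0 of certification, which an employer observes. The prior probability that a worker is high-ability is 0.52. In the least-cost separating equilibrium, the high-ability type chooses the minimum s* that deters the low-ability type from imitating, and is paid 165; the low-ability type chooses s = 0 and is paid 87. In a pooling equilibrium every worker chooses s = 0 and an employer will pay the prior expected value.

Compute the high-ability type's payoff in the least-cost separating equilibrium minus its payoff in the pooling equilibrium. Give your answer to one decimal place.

-12.4

Least-cost separating signal: s* solves 87 = 165 − 19.4·s*, so s* = (165 − 87)/19.4 ≈ 4.0206.
High-ability type's separating payoff: 165 − 12.4 × s* = 165 − 12.4 × (165 − 87)/19.4 = 165 − 967.2/19.4 ≈ 115.144.
Pooling payoff: 0.52 × 165 + 0.48 × 87 = 127.56.
Difference: 115.144 − 127.56 = -12.416, i.e. -12.4 to one decimal place.
The high-ability type would prefer the pooling outcome.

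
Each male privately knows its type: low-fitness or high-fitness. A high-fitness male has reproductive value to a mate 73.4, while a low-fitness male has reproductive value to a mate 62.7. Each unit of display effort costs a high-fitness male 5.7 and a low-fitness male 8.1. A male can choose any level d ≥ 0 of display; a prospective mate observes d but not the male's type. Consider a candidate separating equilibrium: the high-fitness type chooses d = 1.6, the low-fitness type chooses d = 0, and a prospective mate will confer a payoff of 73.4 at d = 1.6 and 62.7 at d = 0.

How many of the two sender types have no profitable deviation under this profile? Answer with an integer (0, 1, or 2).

High-fitness type: signal → 73.4 − 5.7 × 1.6 = 64.28; deviate to 0 → 62.7. IC holds (64.28 ≥ 62.7).
Low-fitness type: stay at 0 → 62.7; mimic → 73.4 − 8.1 × 1.6 = 60.44. IC holds (62.7 ≥ 60.44).
2 of 2 constraints hold, so this is a separating equilibrium.

2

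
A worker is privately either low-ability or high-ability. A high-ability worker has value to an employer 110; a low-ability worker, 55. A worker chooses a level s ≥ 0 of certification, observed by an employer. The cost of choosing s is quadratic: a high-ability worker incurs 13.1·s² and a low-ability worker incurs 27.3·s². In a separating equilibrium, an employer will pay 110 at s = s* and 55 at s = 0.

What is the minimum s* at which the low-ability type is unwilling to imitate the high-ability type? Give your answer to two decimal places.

The low-ability type at s = 0 receives 55; imitating at s* yields 110 − 27.3·s*².
Indifference: 55 = 110 − 27.3·s*², so s*² = (110 − 55) / 27.3 ≈ 2.0147.
s* = √2.0147 ≈ 1.42.

1.42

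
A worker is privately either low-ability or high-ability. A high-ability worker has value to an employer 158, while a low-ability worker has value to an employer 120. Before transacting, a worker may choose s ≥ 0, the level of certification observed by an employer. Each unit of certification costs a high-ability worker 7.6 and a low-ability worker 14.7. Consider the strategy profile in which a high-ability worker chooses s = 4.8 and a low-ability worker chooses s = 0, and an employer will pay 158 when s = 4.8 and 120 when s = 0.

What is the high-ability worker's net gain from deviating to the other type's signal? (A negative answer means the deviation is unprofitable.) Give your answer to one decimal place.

Playing s = 4.8 the high-ability worker receives 158 − 7.6 × 4.8 = 121.52.
Deviating to s = 0 yields 120 instead.
Gain from deviating: 120 − 121.52 = -1.52, i.e. -1.5 to one decimal place.
The gain is negative, so the high-ability type's incentive-compatibility constraint is satisfied.

-1.5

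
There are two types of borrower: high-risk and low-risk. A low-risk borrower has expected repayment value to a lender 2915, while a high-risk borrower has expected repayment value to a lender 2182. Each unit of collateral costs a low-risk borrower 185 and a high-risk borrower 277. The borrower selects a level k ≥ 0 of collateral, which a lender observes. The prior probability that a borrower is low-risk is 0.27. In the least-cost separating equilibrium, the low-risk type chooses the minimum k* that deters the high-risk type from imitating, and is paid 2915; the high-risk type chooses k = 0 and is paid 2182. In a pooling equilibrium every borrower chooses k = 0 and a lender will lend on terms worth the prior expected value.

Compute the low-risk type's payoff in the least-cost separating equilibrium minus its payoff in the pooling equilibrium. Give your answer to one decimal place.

Least-cost separating signal: k* solves 2182 = 2915 − 277·k*, so k* = (2915 − 2182)/277 ≈ 2.6462.
Low-risk type's separating payoff: 2915 − 185 × k* = 2915 − 185 × (2915 − 2182)/277 = 2915 − 135605/277 ≈ 2425.451.
Pooling payoff: 0.27 × 2915 + 0.73 × 2182 = 2379.91.
Difference: 2425.451 − 2379.91 = 45.541, i.e. 45.5 to one decimal place.
The low-risk type prefers to separate.

45.5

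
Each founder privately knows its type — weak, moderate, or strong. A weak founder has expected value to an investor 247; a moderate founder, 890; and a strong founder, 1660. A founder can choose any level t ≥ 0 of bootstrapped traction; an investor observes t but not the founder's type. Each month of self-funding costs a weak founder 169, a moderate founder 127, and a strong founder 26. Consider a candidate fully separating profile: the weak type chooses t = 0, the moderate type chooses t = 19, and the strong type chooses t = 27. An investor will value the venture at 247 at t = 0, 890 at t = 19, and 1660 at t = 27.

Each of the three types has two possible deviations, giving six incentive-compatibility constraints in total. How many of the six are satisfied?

5

Weak (own payoff 247): to t=19 gives 890 − 169×19 = -2321 → no gain ✓; to t=27 gives 1660 − 169×27 = -2903 → no gain ✓.
Moderate (own payoff 890 − 127×19 = -1523): to t=0 gives 247 → profitable ✗; to t=27 gives 1660 − 127×27 = -1769 → no gain ✓.
Strong (own payoff 1660 − 26×27 = 958): to t=0 gives 247 → no gain ✓; to t=19 gives 890 − 26×19 = 396 → no gain ✓.
5 of the 6 constraints hold; not an equilibrium.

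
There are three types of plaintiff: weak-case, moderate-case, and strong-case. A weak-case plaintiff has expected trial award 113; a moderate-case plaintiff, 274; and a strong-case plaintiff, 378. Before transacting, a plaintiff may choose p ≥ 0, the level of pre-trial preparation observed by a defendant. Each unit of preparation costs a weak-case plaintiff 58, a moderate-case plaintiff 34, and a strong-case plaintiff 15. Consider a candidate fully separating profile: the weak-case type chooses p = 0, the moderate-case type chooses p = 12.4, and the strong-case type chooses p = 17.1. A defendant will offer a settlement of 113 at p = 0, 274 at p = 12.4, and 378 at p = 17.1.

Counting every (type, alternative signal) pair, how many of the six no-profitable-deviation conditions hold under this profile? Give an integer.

5

Weak-case (own payoff 113): to p=12.4 gives 274 − 58×12.4 = -445.2 → no gain ✓; to p=17.1 gives 378 − 58×17.1 = -613.8 → no gain ✓.
Moderate-case (own payoff 274 − 34×12.4 = -147.6): to p=0 gives 113 → profitable ✗; to p=17.1 gives 378 − 34×17.1 = -203.4 → no gain ✓.
Strong-case (own payoff 378 − 15×17.1 = 121.5): to p=0 gives 113 → no gain ✓; to p=12.4 gives 274 − 15×12.4 = 88 → no gain ✓.
5 of the 6 constraints hold; not an equilibrium.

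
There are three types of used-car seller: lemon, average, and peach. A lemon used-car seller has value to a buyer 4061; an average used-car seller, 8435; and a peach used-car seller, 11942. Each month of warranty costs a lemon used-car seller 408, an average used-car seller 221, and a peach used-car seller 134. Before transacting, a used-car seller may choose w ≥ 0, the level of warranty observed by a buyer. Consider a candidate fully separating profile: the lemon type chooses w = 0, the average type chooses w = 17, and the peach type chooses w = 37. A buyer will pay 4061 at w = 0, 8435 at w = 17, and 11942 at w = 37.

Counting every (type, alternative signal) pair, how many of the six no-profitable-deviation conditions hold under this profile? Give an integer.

6

Peach (own payoff 11942 − 134×37 = 6984): to w=0 gives 4061 → no gain ✓; to w=17 gives 8435 − 134×17 = 6157 → no gain ✓.
Lemon (own payoff 4061): to w=17 gives 8435 − 408×17 = 1499 → no gain ✓; to w=37 gives 11942 − 408×37 = -3154 → no gain ✓.
Average (own payoff 8435 − 221×17 = 4678): to w=0 gives 4061 → no gain ✓; to w=37 gives 11942 − 221×37 = 3765 → no gain ✓.
6 of the 6 constraints hold; this profile is a separating equilibrium.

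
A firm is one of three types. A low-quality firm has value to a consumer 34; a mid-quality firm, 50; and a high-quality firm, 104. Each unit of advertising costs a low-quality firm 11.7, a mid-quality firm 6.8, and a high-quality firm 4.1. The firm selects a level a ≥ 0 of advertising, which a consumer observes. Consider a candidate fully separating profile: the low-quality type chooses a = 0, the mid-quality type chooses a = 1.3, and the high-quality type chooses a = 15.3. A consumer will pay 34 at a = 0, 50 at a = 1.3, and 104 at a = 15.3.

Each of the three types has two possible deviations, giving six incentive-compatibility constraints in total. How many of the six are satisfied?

4

Low-quality (own payoff 34): to a=1.3 gives 50 − 11.7×1.3 = 34.79 → profitable ✗; to a=15.3 gives 104 − 11.7×15.3 = -75.01 → no gain ✓.
High-quality (own payoff 104 − 4.1×15.3 = 41.27): to a=0 gives 34 → no gain ✓; to a=1.3 gives 50 − 4.1×1.3 = 44.67 → profitable ✗.
Mid-quality (own payoff 50 − 6.8×1.3 = 41.16): to a=0 gives 34 → no gain ✓; to a=15.3 gives 104 − 6.8×15.3 = -0.04 → no gain ✓.
4 of the 6 constraints hold; not an equilibrium.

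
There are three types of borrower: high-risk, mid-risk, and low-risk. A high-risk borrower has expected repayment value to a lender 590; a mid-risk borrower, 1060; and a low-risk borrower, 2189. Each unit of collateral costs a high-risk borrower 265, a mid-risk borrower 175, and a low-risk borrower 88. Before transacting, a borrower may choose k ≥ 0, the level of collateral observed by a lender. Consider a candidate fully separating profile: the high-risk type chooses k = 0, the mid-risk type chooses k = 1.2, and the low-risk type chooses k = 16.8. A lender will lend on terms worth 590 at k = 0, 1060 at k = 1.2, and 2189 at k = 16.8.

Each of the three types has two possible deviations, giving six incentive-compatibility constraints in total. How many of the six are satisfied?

4

Low-risk (own payoff 2189 − 88×16.8 = 710.6): to k=0 gives 590 → no gain ✓; to k=1.2 gives 1060 − 88×1.2 = 954.4 → profitable ✗.
Mid-risk (own payoff 1060 − 175×1.2 = 850): to k=0 gives 590 → no gain ✓; to k=16.8 gives 2189 − 175×16.8 = -751 → no gain ✓.
High-risk (own payoff 590): to k=1.2 gives 1060 − 265×1.2 = 742 → profitable ✗; to k=16.8 gives 2189 − 265×16.8 = -2263 → no gain ✓.
4 of the 6 constraints hold; not an equilibrium.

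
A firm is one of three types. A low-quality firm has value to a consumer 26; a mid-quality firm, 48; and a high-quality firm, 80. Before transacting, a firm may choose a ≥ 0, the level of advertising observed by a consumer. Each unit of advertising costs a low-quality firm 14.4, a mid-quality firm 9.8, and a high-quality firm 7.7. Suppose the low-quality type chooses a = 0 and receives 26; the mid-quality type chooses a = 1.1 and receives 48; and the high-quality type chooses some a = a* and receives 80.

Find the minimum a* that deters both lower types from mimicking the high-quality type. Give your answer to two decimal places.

Mid-quality type (on-path payoff 48 − 9.8×1.1 = 37.22) won't mimic when 37.22 ≥ 80 − 9.8·a*, i.e. a* ≥ 4.37.
Low-quality type (on-path payoff 26) won't mimic when 26 ≥ 80 − 14.4·a*, i.e. a* ≥ 3.75.
Both must hold, so a* = max(3.75, 4.37) = 4.37. The mid-quality type's constraint binds.

4.37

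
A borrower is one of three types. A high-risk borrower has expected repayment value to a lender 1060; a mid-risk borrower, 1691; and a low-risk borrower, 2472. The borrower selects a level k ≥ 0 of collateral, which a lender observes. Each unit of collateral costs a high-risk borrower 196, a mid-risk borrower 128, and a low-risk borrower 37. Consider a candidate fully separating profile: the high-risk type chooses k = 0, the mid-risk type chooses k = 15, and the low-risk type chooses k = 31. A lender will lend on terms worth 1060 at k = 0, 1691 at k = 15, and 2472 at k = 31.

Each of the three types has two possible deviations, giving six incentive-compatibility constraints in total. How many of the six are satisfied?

Mid-risk (own payoff 1691 − 128×15 = -229): to k=0 gives 1060 → profitable ✗; to k=31 gives 2472 − 128×31 = -1496 → no gain ✓.
High-risk (own payoff 1060): to k=15 gives 1691 − 196×15 = -1249 → no gain ✓; to k=31 gives 2472 − 196×31 = -3604 → no gain ✓.
Low-risk (own payoff 2472 − 37×31 = 1325): to k=0 gives 1060 → no gain ✓; to k=15 gives 1691 − 37×15 = 1136 → no gain ✓.
5 of the 6 constraints hold; not an equilibrium.

5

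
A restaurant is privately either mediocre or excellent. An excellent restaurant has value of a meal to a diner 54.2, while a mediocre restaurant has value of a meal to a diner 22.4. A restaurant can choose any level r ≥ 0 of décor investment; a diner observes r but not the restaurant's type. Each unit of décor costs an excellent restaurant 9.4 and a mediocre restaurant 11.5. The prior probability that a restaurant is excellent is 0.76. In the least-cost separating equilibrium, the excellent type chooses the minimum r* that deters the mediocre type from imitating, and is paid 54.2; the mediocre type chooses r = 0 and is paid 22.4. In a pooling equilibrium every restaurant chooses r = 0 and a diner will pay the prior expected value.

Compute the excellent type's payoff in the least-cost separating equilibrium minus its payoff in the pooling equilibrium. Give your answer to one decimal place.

-18.4

Least-cost separating signal: r* solves 22.4 = 54.2 − 11.5·r*, so r* = (54.2 − 22.4)/11.5 ≈ 2.7652.
Excellent type's separating payoff: 54.2 − 9.4 × r* = 54.2 − 9.4 × (54.2 − 22.4)/11.5 = 54.2 − 298.92/11.5 ≈ 28.207.
Pooling payoff: 0.76 × 54.2 + 0.24 × 22.4 = 46.568.
Difference: 28.207 − 46.568 = -18.361, i.e. -18.4 to one decimal place.
The excellent type would prefer the pooling outcome.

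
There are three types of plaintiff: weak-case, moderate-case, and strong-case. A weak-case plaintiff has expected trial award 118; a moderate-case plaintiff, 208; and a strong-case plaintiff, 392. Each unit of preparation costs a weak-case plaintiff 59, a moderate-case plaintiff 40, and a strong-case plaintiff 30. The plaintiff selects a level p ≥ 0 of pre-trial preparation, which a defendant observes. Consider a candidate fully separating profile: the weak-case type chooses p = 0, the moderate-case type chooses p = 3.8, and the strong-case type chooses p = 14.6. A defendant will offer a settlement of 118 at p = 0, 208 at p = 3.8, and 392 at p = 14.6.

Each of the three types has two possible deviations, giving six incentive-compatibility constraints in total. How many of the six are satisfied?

3

Weak-case (own payoff 118): to p=3.8 gives 208 − 59×3.8 = -16.2 → no gain ✓; to p=14.6 gives 392 − 59×14.6 = -469.4 → no gain ✓.
Moderate-case (own payoff 208 − 40×3.8 = 56): to p=0 gives 118 → profitable ✗; to p=14.6 gives 392 − 40×14.6 = -192 → no gain ✓.
Strong-case (own payoff 392 − 30×14.6 = -46): to p=0 gives 118 → profitable ✗; to p=3.8 gives 208 − 30×3.8 = 94 → profitable ✗.
3 of the 6 constraints hold; not an equilibrium.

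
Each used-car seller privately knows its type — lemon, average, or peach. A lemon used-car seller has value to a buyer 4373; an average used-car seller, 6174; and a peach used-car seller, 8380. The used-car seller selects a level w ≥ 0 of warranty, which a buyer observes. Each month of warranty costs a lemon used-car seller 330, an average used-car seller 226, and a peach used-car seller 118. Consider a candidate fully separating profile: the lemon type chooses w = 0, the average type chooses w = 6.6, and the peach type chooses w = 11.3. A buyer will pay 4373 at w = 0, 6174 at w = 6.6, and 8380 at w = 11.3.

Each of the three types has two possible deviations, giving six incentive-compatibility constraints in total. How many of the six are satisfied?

Lemon (own payoff 4373): to w=6.6 gives 6174 − 330×6.6 = 3996 → no gain ✓; to w=11.3 gives 8380 − 330×11.3 = 4651 → profitable ✗.
Peach (own payoff 8380 − 118×11.3 = 7046.6): to w=0 gives 4373 → no gain ✓; to w=6.6 gives 6174 − 118×6.6 = 5395.2 → no gain ✓.
Average (own payoff 6174 − 226×6.6 = 4682.4): to w=0 gives 4373 → no gain ✓; to w=11.3 gives 8380 − 226×11.3 = 5826.2 → profitable ✗.
4 of the 6 constraints hold; not an equilibrium.

4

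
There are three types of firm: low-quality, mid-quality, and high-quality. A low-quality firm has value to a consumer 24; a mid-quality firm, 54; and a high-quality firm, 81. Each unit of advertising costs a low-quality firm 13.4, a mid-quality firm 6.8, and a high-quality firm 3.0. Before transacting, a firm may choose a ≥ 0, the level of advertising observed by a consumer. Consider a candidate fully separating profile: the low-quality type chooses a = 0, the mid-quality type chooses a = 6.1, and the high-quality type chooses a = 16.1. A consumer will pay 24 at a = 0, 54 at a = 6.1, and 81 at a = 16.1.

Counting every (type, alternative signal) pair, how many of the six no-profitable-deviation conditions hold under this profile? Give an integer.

4

High-quality (own payoff 81 − 3.0×16.1 = 32.7): to a=0 gives 24 → no gain ✓; to a=6.1 gives 54 − 3.0×6.1 = 35.7 → profitable ✗.
Mid-quality (own payoff 54 − 6.8×6.1 = 12.52): to a=0 gives 24 → profitable ✗; to a=16.1 gives 81 − 6.8×16.1 = -28.48 → no gain ✓.
Low-quality (own payoff 24): to a=6.1 gives 54 − 13.4×6.1 = -27.74 → no gain ✓; to a=16.1 gives 81 − 13.4×16.1 = -134.74 → no gain ✓.
4 of the 6 constraints hold; not an equilibrium.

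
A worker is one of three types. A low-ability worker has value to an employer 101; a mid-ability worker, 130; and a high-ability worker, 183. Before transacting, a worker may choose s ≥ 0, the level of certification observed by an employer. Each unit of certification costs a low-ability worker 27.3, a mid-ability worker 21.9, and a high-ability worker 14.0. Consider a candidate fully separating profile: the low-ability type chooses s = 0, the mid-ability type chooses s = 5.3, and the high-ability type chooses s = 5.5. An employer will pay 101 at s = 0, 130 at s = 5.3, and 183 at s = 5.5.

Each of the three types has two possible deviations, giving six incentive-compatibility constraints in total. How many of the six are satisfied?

Low-ability (own payoff 101): to s=5.3 gives 130 − 27.3×5.3 = -14.69 → no gain ✓; to s=5.5 gives 183 − 27.3×5.5 = 32.85 → no gain ✓.
Mid-ability (own payoff 130 − 21.9×5.3 = 13.93): to s=0 gives 101 → profitable ✗; to s=5.5 gives 183 − 21.9×5.5 = 62.55 → profitable ✗.
High-ability (own payoff 183 − 14.0×5.5 = 106): to s=0 gives 101 → no gain ✓; to s=5.3 gives 130 − 14.0×5.3 = 55.8 → no gain ✓.
4 of the 6 constraints hold; not an equilibrium.

4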